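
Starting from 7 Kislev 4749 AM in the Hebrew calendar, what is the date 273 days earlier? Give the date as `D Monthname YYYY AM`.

29 Adar I 4748 AM

JDN of 7 Kislev 4749 AM = 2082248.
2082248 − 273 = 2081975.
JDN 2081975 in the Hebrew calendar is 29 Adar I 4748 AM.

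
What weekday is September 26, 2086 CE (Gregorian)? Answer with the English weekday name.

Thursday

Since JDN mod 7 = 3 (0 = Monday), the day is Thursday.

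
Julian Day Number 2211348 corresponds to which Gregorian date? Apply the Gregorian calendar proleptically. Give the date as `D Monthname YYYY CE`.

13 May 1342 CE

Counting from JDN 2299161 = 15 Oct 1582 gives an offset of -87813 days.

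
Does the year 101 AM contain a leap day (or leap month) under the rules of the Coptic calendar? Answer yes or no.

101 mod 4 = 1; in the Coptic calendar a year is leap when year mod 4 = 3, so it is a common year.

no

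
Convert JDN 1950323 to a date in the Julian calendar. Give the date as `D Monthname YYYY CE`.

The proleptic Gregorian equivalent of JDN 1950323 is 14 September 627.
In the Julian calendar that day is 11 September 627 CE.

11 September 627 CE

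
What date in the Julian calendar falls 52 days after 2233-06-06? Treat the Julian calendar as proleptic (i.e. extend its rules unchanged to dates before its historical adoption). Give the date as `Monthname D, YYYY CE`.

July 28, 2233 CE

JDN of 2233-06-06 = 2536818.
2536818 + 52 = 2536870.
JDN 2536870 in the Julian calendar is July 28, 2233 CE.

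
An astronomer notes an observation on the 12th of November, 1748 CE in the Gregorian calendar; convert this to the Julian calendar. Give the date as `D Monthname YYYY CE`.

For dates in this range the Gregorian date is 11 days ahead of the Julian.
12 November 1748 Gregorian − 11 days → 1 November 1748 Julian.

1 November 1748 CE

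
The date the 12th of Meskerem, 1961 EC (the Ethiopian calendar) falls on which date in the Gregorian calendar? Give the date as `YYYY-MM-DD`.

1968-09-22

Both dates share Julian Day Number 2440122; in the Gregorian calendar that is 22 September 1968 CE.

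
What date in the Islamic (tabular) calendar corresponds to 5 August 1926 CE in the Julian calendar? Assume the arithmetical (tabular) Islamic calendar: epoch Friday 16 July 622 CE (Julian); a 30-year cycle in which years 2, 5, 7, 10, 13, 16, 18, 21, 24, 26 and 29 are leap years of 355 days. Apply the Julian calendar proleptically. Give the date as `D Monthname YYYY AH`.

Both dates share Julian Day Number 2424746; in the tabular Islamic calendar that is 8 Safar 1345 AH.

8 Safar 1345 AH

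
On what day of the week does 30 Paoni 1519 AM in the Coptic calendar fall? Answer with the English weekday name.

Wednesday

In the Gregorian calendar this is 6 July 1803 (JDN 2379778).
JDN 2379778 mod 7 = 2, and JDN 0 was a Monday, so this is a Wednesday.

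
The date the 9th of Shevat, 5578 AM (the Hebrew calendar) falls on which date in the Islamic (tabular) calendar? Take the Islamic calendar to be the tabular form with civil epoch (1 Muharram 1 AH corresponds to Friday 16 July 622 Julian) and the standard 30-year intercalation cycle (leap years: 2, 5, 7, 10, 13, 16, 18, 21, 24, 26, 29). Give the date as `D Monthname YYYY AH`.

8 Rabi' al-Awwal 1233 AH

Both dates share Julian Day Number 2385086; in the tabular Islamic calendar that is 8 Rabi' al-Awwal 1233 AH.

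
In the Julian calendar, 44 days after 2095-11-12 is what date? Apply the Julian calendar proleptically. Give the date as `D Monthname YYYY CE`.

The starting date is JDN 2486572; 2486572 + 44 = 2486616.
JDN 2486616 corresponds to 26 December 2095 CE.

26 December 2095 CE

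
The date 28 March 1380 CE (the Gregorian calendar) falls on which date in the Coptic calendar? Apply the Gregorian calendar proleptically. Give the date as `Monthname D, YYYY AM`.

Paremhat 24, 1096 AM

Julian Day Number of the source date = 2225182.
Converting JDN 2225182 to the Coptic calendar gives 24 Paremhat 1096 AM.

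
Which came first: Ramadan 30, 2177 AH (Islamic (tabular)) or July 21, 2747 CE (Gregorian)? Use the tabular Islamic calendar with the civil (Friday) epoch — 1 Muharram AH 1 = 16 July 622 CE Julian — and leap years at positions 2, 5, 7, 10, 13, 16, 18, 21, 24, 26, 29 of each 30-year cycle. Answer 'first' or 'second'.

The two dates have Julian Day Numbers 2719807 and 2724582 respectively.
Since 2719807 < 2724582, the first date comes first.

first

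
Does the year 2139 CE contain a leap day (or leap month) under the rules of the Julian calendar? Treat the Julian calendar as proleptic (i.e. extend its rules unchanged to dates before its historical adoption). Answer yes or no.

2139 mod 4 = 3, so it is a common year in the Julian calendar.

no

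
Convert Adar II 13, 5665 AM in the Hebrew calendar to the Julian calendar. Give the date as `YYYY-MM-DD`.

Julian Day Number of the source date = 2416925.
Converting JDN 2416925 to the Julian calendar gives 7 March 1905 CE.

1905-03-07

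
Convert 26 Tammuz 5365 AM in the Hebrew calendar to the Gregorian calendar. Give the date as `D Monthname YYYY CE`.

Julian Day Number of the source date = 2307467.
Converting JDN 2307467 to the Gregorian calendar gives 12 July 1605 CE.

12 July 1605 CE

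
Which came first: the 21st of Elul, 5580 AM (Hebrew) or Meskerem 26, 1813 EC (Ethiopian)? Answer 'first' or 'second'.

Converting both to JDN: 2386044 vs 2386079; the smaller is the first.

first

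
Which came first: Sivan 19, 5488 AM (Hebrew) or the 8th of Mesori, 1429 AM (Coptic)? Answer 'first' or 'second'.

second

First date → JDN 2352346; second date → JDN 2346944.
JDN 2346944 < JDN 2352346, so the second date is earlier.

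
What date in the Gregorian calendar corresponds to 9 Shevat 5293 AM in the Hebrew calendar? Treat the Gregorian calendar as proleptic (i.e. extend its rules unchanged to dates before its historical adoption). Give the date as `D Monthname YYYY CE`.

15 January 1533 CE

Both dates share Julian Day Number 2280991; in the Gregorian calendar that is 15 January 1533 CE.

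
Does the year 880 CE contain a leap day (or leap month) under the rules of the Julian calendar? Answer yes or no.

yes

880 mod 4 = 0, so it is a leap year in the Julian calendar.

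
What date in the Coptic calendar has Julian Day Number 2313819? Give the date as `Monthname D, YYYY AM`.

JDN 2313819 is 2 December 1622 in the Gregorian calendar.
In the Coptic calendar that day is Hathor 26, 1339 AM.

Hathor 26, 1339 AM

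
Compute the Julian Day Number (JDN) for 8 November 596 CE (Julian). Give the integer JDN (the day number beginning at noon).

1939059

Equivalently 10 November 596 (proleptic Gregorian).
JDN 2451545 is 1 January 2000 CE (Gregorian); the target day is −512486 days from there, so JDN = 1939059.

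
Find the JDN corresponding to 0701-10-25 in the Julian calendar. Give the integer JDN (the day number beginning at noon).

In the proleptic Gregorian calendar the same day is 29 October 701.
JDN 2400001 is 17 November 1858 CE (Gregorian), MJD 0; the target day is −422605 days from there, so JDN = 1977396.

1977396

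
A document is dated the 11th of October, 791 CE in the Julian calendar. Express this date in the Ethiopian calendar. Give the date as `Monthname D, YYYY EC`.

Julian Day Number of the source date = 2010254.
Converting JDN 2010254 to the Ethiopian calendar gives 13 Tikimt 784 EC.

Tikimt 13, 784 EC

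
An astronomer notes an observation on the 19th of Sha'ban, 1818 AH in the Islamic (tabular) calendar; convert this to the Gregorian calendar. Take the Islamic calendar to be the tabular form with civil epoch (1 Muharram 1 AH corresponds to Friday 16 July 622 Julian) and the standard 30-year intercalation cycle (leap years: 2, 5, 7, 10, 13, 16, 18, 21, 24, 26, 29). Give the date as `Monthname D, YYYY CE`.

January 21, 2386 CE

Both dates share Julian Day Number 2592549; in the Gregorian calendar that is 21 January 2386 CE.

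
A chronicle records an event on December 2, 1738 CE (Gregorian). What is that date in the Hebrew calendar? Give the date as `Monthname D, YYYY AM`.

Kislev 20, 5499 AM

Julian Day Number of the source date = 2356187.
Converting JDN 2356187 to the Hebrew calendar gives 20 Kislev 5499 AM.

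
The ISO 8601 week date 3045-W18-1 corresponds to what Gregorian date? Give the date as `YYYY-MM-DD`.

3045-04-28

ISO week 1 of 3045 is the week containing the first Thursday of 3045.
Week 18, day 1 (Monday) lands on 3045-04-28.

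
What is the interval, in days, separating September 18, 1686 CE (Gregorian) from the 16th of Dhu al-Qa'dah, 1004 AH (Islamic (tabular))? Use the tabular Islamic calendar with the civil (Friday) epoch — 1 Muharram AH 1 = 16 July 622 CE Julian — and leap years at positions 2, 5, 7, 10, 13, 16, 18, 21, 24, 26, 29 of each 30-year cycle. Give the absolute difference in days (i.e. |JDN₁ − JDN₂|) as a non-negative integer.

32940

First date → JDN 2337120; second date → JDN 2304180.
The interval is |2337120 − 2304180| = 32940 days.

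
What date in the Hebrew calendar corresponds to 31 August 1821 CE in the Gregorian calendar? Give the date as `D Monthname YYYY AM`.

Both dates share Julian Day Number 2386409; in the Hebrew calendar that is 3 Elul 5581 AM.

3 Elul 5581 AM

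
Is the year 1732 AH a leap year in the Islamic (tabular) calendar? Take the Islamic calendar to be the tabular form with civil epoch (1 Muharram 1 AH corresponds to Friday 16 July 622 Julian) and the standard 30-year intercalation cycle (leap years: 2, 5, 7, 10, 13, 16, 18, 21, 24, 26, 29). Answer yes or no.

Year 1732 AH is year 22 of its 30-year cycle; leap positions are 2, 5, 7, 10, 13, 16, 18, 21, 24, 26, 29, so it is a common year (354 days).

no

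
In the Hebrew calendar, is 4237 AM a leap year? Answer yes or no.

yes

Hebrew year 4237 is year 19 of its 19-year Metonic cycle; leap years are at positions 3, 6, 8, 11, 14, 17, 19, so it is a leap year (13 months).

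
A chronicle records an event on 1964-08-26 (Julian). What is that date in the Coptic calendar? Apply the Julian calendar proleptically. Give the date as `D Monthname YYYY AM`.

3 Pi Kogi Enavot 1680 AM

The source date corresponds to 8 September 1964 in the Gregorian calendar (JDN 2438647).
That day falls on 3 Pi Kogi Enavot 1680 AM in the Coptic calendar.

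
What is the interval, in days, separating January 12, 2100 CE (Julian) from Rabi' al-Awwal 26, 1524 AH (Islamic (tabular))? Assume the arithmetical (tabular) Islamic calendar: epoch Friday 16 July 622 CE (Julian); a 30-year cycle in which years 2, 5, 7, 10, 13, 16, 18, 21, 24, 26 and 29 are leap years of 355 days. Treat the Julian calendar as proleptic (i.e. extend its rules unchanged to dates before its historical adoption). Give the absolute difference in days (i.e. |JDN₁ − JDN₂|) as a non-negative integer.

130

JDN of the first date = 2488094.
JDN of the second date = 2488224.
|2488224 − 2488094| = 130.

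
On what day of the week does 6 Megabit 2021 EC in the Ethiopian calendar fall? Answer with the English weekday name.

This is JDN 2462211 (15 March 2029 Gregorian).
2462211 ≡ 3 (mod 7); counting from Monday = 0 gives Thursday.

Thursday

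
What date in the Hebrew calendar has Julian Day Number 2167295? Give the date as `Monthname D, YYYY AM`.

The proleptic Gregorian equivalent of JDN 2167295 is 1 October 1221.
In the Hebrew calendar that day is Tishrei 7, 4982 AM.

Tishrei 7, 4982 AM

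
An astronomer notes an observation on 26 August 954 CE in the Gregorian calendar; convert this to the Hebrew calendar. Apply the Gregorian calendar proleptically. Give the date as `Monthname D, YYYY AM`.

Both dates share Julian Day Number 2069739; in the Hebrew calendar that is 18 Elul 4714 AM.

Elul 18, 4714 AM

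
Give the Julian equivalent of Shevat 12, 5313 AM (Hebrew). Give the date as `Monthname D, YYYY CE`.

Both dates share Julian Day Number 2288318; in the Julian calendar that is 27 January 1553 CE.

January 27, 1553 CE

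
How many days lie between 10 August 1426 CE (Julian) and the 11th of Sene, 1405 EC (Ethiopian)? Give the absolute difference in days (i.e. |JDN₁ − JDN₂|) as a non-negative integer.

First date → JDN 2242126; second date → JDN 2237312.
The interval is |2242126 − 2237312| = 4814 days.

4814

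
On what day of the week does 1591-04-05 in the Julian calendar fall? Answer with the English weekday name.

Equivalently 15 April 1591 Gregorian, JDN 2302265.
JDN 2302265 mod 7 = 0, and JDN 0 was a Monday, so this is a Monday.

Monday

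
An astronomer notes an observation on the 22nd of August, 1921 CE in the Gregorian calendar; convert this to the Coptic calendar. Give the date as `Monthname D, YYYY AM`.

Mesori 16, 1637 AM

Julian Day Number of the source date = 2422924.
Converting JDN 2422924 to the Coptic calendar gives 16 Mesori 1637 AM.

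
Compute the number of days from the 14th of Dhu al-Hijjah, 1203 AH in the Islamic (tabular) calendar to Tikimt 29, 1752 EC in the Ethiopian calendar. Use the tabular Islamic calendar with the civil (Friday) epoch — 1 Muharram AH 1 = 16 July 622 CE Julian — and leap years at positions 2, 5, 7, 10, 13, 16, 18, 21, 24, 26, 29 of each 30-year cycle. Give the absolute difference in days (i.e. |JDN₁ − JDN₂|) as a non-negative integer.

First date → JDN 2374727; second date → JDN 2363832.
The interval is |2374727 − 2363832| = 10895 days.

10895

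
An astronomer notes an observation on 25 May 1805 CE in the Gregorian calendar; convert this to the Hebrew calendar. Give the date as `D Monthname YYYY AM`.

Both dates share Julian Day Number 2380467; in the Hebrew calendar that is 26 Iyar 5565 AM.

26 Iyar 5565 AM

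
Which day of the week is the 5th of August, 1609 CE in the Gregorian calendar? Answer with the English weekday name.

2308952 ≡ 2 (mod 7); counting from Monday = 0 gives Wednesday.

Wednesday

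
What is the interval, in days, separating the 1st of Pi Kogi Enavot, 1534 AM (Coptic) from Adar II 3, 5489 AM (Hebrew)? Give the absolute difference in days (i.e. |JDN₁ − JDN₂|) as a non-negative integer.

First date → JDN 2385318; second date → JDN 2352627.
The interval is |2385318 − 2352627| = 32691 days.

32691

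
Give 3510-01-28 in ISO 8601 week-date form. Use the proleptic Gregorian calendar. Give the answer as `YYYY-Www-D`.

The weekday is Friday (ISO weekday 5).
That Friday belongs to ISO week 4 of ISO year 3510.

3510-W04-5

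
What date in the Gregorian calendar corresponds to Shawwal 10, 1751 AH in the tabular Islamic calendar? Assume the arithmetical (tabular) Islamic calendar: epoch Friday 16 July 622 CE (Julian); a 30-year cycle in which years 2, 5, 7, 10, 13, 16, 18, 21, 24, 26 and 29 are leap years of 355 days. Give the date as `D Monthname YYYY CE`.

Both dates share Julian Day Number 2568857; in the Gregorian calendar that is 11 March 2321 CE.

11 March 2321 CE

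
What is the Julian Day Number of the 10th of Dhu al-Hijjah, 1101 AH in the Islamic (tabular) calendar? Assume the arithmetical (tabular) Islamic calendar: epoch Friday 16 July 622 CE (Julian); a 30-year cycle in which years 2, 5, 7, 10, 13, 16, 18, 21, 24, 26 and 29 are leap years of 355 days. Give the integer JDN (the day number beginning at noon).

2338577

In the Gregorian calendar the same day is 14 September 1690.
JDN 2299161 is 15 October 1582 CE (Gregorian); the target day is +39416 days from there, so JDN = 2338577.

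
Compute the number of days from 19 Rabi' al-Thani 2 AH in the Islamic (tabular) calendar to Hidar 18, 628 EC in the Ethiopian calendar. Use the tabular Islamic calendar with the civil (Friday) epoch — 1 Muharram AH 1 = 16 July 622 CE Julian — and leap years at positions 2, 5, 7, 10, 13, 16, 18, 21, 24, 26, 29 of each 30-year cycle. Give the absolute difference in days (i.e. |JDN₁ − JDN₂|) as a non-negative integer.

4409

First date → JDN 1948901; second date → JDN 1953310.
The interval is |1948901 − 1953310| = 4409 days.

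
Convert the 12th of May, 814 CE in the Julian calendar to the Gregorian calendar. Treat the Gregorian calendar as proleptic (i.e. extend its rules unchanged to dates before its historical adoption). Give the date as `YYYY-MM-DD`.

0814-05-16

The Julian–Gregorian offset here is 4 days (Julian trailing).
12 May 814 Julian + 4 days → 16 May 814 Gregorian.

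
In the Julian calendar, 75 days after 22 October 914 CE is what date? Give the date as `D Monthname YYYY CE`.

JDN of 22 October 914 CE = 2055191.
2055191 + 75 = 2055266.
JDN 2055266 in the Julian calendar is 5 January 915 CE.

5 January 915 CE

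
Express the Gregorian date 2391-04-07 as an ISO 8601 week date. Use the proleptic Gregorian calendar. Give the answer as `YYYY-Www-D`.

2391-W14-7

The weekday is Sunday (ISO weekday 7).
That Sunday belongs to ISO week 14 of ISO year 2391.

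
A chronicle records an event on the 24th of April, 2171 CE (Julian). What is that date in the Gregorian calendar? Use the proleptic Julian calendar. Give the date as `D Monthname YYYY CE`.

8 May 2171 CE

For dates in this range the Gregorian date is 14 days ahead of the Julian.
24 April 2171 Julian + 14 days → 8 May 2171 Gregorian.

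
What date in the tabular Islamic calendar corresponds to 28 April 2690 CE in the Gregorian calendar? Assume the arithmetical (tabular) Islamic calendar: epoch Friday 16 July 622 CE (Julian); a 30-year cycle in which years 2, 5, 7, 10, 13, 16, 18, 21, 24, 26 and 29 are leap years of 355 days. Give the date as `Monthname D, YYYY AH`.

Both dates share Julian Day Number 2703680; in the tabular Islamic calendar that is 27 Rabi' al-Awwal 2132 AH.

Rabi' al-Awwal 27, 2132 AH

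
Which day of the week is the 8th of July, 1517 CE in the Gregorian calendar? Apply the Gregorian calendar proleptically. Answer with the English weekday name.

Sunday

2275321 ≡ 6 (mod 7); counting from Monday = 0 gives Sunday.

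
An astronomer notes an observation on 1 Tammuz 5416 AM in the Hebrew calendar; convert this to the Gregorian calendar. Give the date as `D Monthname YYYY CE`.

Both dates share Julian Day Number 2326076; in the Gregorian calendar that is 23 June 1656 CE.

23 June 1656 CE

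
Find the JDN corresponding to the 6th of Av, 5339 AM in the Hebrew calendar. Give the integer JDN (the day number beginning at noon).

2297997

Equivalently 8 August 1579 (proleptic Gregorian).
JDN 2451545 is 1 January 2000 CE (Gregorian); the target day is −153548 days from there, so JDN = 2297997.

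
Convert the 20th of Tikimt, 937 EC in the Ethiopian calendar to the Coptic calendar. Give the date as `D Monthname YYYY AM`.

20 Paopi 661 AM

Julian Day Number of the source date = 2066144.
Converting JDN 2066144 to the Coptic calendar gives 20 Paopi 661 AM.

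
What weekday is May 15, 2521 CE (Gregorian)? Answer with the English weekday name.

Since JDN mod 7 = 3 (0 = Monday), the day is Thursday.

Thursday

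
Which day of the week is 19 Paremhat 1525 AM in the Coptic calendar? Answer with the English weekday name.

Monday

In the Gregorian calendar this is 27 March 1809 (JDN 2381869).
Since JDN mod 7 = 0 (0 = Monday), the day is Monday.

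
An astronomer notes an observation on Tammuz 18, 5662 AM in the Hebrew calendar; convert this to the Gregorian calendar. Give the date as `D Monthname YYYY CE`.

23 July 1902 CE

Julian Day Number of the source date = 2415954.
Converting JDN 2415954 to the Gregorian calendar gives 23 July 1902 CE.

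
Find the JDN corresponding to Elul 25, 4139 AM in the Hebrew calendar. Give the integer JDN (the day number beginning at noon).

1859723

In the proleptic Gregorian calendar the same day is 25 August 379.
JDN 2400001 is 17 November 1858 CE (Gregorian), MJD 0; the target day is −540278 days from there, so JDN = 1859723.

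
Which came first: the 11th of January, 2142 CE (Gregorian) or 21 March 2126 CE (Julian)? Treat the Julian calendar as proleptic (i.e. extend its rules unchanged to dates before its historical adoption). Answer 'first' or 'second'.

First date → JDN 2503420; second date → JDN 2497659.
JDN 2497659 < JDN 2503420, so the second date is earlier.

second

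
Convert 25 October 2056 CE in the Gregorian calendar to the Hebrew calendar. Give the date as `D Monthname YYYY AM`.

Both dates share Julian Day Number 2472297; in the Hebrew calendar that is 15 Cheshvan 5817 AM.

15 Cheshvan 5817 AM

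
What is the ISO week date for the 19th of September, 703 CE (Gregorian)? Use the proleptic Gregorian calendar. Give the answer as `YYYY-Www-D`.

The weekday is Saturday (ISO weekday 6).
That Saturday belongs to ISO week 38 of ISO year 703.

0703-W38-6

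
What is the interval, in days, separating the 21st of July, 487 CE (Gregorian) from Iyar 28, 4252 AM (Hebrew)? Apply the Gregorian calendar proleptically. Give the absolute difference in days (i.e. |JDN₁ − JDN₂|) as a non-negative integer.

First date → JDN 1899135; second date → JDN 1900892.
The interval is |1899135 − 1900892| = 1757 days.

1757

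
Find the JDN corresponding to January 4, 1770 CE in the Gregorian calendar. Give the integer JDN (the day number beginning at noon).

2367543

JDN 2400001 is 17 November 1858 CE (Gregorian), MJD 0; the target day is −32458 days from there, so JDN = 2367543.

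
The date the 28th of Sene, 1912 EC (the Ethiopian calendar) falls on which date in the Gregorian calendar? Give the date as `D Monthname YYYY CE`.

5 July 1920 CE

Both dates share Julian Day Number 2422511; in the Gregorian calendar that is 5 July 1920 CE.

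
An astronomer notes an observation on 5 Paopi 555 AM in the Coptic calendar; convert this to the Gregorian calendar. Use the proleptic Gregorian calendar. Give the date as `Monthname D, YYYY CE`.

October 6, 838 CE

Julian Day Number of the source date = 2027412.
Converting JDN 2027412 to the Gregorian calendar gives 6 October 838 CE.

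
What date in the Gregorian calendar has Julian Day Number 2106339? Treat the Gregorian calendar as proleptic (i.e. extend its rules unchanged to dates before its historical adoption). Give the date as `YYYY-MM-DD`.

JDN 2451545 is 1 Jan 2000; 2106339 is −345206 days from there.

1054-11-10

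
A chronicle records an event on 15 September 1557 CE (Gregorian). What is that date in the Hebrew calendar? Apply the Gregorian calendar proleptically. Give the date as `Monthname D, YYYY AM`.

Julian Day Number of the source date = 2290000.
Converting JDN 2290000 to the Hebrew calendar gives 11 Tishrei 5318 AM.

Tishrei 11, 5318 AM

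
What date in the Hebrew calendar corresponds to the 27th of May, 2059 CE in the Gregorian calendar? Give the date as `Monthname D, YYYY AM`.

Sivan 15, 5819 AM

Julian Day Number of the source date = 2473241.
Converting JDN 2473241 to the Hebrew calendar gives 15 Sivan 5819 AM.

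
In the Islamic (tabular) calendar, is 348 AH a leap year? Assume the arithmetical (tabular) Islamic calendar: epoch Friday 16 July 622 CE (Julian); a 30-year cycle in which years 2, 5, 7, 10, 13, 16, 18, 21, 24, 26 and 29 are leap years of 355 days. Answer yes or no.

Year 348 AH is year 18 of its 30-year cycle; leap positions are 2, 5, 7, 10, 13, 16, 18, 21, 24, 26, 29, so it is a leap year (355 days).

yes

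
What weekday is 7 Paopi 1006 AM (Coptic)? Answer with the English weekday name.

In the proleptic Gregorian calendar this is 11 October 1289 (JDN 2192142).
2192142 ≡ 1 (mod 7); counting from Monday = 0 gives Tuesday.

Tuesday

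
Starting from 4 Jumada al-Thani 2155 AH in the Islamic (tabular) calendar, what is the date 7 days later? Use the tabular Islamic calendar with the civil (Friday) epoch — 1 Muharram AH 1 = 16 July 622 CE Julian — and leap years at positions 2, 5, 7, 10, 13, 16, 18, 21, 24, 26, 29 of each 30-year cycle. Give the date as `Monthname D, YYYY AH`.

The starting date is JDN 2711897; 2711897 + 7 = 2711904.
JDN 2711904 corresponds to Jumada al-Thani 11, 2155 AH.

Jumada al-Thani 11, 2155 AH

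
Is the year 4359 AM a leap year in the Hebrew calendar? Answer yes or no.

yes

Hebrew year 4359 is year 8 of its 19-year Metonic cycle; leap years are at positions 3, 6, 8, 11, 14, 17, 19, so it is a leap year (13 months).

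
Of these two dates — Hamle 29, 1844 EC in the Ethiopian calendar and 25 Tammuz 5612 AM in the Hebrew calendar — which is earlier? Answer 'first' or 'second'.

The two dates have Julian Day Numbers 2397705 and 2397682 respectively.
Since 2397682 < 2397705, the second date comes first.

second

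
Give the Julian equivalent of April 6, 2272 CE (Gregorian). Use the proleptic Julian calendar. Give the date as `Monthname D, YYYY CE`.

For dates in this range the Gregorian date is 15 days ahead of the Julian.
6 April 2272 Gregorian − 15 days → 22 March 2272 Julian.

March 22, 2272 CE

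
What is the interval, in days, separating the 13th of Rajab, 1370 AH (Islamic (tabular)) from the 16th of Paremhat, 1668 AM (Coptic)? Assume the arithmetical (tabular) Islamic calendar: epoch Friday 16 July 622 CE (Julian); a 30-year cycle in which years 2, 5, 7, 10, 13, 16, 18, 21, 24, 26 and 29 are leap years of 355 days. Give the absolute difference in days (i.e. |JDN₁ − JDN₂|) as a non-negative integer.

340

First date → JDN 2433757; second date → JDN 2434097.
The interval is |2433757 − 2434097| = 340 days.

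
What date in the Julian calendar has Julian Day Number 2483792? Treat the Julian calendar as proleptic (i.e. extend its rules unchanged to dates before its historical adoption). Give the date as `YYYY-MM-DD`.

The Gregorian equivalent of JDN 2483792 is 15 April 2088.
In the Julian calendar that day is 2088-04-02.

2088-04-02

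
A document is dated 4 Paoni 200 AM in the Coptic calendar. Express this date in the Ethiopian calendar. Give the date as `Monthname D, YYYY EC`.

Sene 4, 476 EC

The source date corresponds to 30 May 484 in the proleptic Gregorian calendar (JDN 1897988).
That day falls on 4 Sene 476 EC in the Ethiopian calendar.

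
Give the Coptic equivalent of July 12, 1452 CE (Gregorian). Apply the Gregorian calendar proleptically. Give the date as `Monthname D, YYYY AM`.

Epip 9, 1168 AM

Julian Day Number of the source date = 2251585.
Converting JDN 2251585 to the Coptic calendar gives 9 Epip 1168 AM.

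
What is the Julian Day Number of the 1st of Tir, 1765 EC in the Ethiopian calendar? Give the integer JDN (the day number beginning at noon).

In the Gregorian calendar the same day is 7 January 1773.
JDN 2299161 is 15 October 1582 CE (Gregorian); the target day is +69481 days from there, so JDN = 2368642.

2368642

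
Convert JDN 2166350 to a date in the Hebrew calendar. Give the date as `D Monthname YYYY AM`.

JDN 2166350 is 1 March 1219 in the proleptic Gregorian calendar.
In the Hebrew calendar that day is 5 Adar 4979 AM.

5 Adar 4979 AM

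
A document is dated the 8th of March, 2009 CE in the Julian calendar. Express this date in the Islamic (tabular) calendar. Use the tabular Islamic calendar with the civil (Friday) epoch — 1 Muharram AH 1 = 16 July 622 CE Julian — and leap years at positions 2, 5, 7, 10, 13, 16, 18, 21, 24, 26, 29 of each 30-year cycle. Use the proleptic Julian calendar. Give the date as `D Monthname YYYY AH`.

Both dates share Julian Day Number 2454912; in the tabular Islamic calendar that is 24 Rabi' al-Awwal 1430 AH.

24 Rabi' al-Awwal 1430 AH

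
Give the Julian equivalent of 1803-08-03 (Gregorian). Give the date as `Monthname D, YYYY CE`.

For dates in this range the Gregorian date is 12 days ahead of the Julian.
3 August 1803 Gregorian − 12 days → 22 July 1803 Julian.

July 22, 1803 CE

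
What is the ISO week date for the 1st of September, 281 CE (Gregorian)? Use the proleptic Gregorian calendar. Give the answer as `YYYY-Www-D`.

0281-W35-4

The weekday is Thursday (ISO weekday 4).
That Thursday belongs to ISO week 35 of ISO year 281.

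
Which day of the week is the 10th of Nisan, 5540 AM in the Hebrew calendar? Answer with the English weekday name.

This is JDN 2371297 (15 April 1780 Gregorian).
2371297 ≡ 5 (mod 7); counting from Monday = 0 gives Saturday.

Saturday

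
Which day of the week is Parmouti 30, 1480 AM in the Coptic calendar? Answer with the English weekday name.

In the Gregorian calendar this is 6 May 1764 (JDN 2365474).
2365474 ≡ 6 (mod 7); counting from Monday = 0 gives Sunday.

Sunday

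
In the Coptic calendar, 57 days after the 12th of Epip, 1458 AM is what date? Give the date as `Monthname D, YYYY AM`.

JDN of the 12th of Epip, 1458 AM = 2357510.
2357510 + 57 = 2357567.
JDN 2357567 in the Coptic calendar is Thout 4, 1459 AM.

Thout 4, 1459 AM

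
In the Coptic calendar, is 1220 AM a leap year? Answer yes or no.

no

1220 mod 4 = 0; in the Coptic calendar a year is leap when year mod 4 = 3, so it is a common year.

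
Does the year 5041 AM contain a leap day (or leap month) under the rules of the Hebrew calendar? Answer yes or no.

Hebrew year 5041 is year 6 of its 19-year Metonic cycle; leap years are at positions 3, 6, 8, 11, 14, 17, 19, so it is a leap year (13 months).

yes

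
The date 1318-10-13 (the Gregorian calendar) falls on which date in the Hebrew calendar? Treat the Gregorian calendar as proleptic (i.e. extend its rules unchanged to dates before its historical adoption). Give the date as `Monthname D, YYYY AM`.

Julian Day Number of the source date = 2202735.
Converting JDN 2202735 to the Hebrew calendar gives 9 Cheshvan 5079 AM.

Cheshvan 9, 5079 AM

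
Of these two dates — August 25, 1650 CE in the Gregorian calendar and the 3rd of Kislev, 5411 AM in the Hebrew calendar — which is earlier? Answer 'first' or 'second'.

Converting both to JDN: 2323947 vs 2324041; the smaller is the first.

first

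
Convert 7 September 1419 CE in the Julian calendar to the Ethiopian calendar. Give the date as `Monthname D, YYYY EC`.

The source date corresponds to 16 September 1419 in the proleptic Gregorian calendar (JDN 2239597).
That day falls on 9 Meskerem 1412 EC in the Ethiopian calendar.

Meskerem 9, 1412 EC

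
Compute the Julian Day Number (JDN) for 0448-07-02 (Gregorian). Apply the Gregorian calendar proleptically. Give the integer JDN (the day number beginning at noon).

1884872

JDN 2400001 is 17 November 1858 CE (Gregorian), MJD 0; the target day is −515129 days from there, so JDN = 1884872.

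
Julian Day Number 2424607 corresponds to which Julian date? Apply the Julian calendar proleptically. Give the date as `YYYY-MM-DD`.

JDN 2424607 is 1 April 1926 in the Gregorian calendar.
In the Julian calendar that day is 1926-03-19.

1926-03-19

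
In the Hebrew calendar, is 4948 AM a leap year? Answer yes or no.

yes

Hebrew year 4948 is year 8 of its 19-year Metonic cycle; leap years are at positions 3, 6, 8, 11, 14, 17, 19, so it is a leap year (13 months).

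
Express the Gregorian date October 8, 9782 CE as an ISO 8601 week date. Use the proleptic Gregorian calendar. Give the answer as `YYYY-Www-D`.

The weekday is Tuesday (ISO weekday 2).
That Tuesday belongs to ISO week 41 of ISO year 9782.

9782-W41-2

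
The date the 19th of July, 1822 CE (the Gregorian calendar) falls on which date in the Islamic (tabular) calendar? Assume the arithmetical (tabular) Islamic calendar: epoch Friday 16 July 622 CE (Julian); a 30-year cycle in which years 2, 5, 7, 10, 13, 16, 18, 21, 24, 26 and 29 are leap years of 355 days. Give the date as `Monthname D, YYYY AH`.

Shawwal 29, 1237 AH

Both dates share Julian Day Number 2386731; in the tabular Islamic calendar that is 29 Shawwal 1237 AH.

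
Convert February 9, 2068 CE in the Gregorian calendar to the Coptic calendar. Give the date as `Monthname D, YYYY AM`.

Both dates share Julian Day Number 2476421; in the Coptic calendar that is 1 Meshir 1784 AM.

Meshir 1, 1784 AM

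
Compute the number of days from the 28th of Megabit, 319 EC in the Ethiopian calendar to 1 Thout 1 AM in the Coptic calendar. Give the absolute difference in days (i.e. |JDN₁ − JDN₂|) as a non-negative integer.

15547

JDN of the first date = 1840577.
JDN of the second date = 1825030.
|1825030 − 1840577| = 15547.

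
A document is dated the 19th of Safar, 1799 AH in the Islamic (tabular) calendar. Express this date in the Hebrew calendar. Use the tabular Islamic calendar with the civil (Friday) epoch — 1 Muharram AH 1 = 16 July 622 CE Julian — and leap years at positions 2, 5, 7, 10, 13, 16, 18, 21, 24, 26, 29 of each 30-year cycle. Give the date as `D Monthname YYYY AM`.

Julian Day Number of the source date = 2585639.
Converting JDN 2585639 to the Hebrew calendar gives 20 Shevat 6127 AM.

20 Shevat 6127 AM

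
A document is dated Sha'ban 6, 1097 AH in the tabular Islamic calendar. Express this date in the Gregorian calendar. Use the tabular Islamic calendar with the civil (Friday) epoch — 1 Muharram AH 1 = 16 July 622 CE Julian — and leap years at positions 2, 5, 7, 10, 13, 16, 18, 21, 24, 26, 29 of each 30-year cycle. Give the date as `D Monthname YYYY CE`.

Julian Day Number of the source date = 2337038.
Converting JDN 2337038 to the Gregorian calendar gives 28 June 1686 CE.

28 June 1686 CE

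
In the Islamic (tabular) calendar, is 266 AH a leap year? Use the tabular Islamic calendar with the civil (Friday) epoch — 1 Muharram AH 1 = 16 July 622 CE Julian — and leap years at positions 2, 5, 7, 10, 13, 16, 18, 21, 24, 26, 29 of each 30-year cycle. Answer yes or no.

yes

Year 266 AH is year 26 of its 30-year cycle; leap positions are 2, 5, 7, 10, 13, 16, 18, 21, 24, 26, 29, so it is a leap year (355 days).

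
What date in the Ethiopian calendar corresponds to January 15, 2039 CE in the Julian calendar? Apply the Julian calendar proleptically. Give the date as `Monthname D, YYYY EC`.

Tir 20, 2031 EC

The source date corresponds to 28 January 2039 in the Gregorian calendar (JDN 2465817).
That day falls on 20 Tir 2031 EC in the Ethiopian calendar.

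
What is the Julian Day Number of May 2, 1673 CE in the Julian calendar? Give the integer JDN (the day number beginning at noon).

Equivalently 12 May 1673 (Gregorian).
JDN 2299161 is 15 October 1582 CE (Gregorian); the target day is +33082 days from there, so JDN = 2332243.

2332243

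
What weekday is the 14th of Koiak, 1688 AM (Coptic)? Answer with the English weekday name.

Friday

Equivalently 24 December 1971 Gregorian, JDN 2441310.
Since JDN mod 7 = 4 (0 = Monday), the day is Friday.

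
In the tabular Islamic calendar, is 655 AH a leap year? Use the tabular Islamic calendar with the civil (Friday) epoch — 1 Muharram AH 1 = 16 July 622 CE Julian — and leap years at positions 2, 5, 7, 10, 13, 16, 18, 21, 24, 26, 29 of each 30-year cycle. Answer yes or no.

no

Year 655 AH is year 25 of its 30-year cycle; leap positions are 2, 5, 7, 10, 13, 16, 18, 21, 24, 26, 29, so it is a common year (354 days).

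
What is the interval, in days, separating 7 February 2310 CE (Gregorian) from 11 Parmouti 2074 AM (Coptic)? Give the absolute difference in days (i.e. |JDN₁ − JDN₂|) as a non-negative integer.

17606

JDN of the first date = 2564807.
JDN of the second date = 2582413.
|2582413 − 2564807| = 17606.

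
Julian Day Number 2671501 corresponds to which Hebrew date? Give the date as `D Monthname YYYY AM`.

The Gregorian equivalent of JDN 2671501 is 22 March 2602.
In the Hebrew calendar that day is 7 Nisan 6362 AM.

7 Nisan 6362 AM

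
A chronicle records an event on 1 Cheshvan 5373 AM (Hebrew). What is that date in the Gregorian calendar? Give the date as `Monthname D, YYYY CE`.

October 27, 1612 CE

Both dates share Julian Day Number 2310131; in the Gregorian calendar that is 27 October 1612 CE.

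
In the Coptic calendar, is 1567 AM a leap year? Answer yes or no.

yes

1567 mod 4 = 3; in the Coptic calendar a year is leap when year mod 4 = 3, so it is a leap year.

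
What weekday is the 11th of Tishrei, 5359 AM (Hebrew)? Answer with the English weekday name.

Equivalently 11 October 1598 Gregorian, JDN 2305001.
Since JDN mod 7 = 6 (0 = Monday), the day is Sunday.

Sunday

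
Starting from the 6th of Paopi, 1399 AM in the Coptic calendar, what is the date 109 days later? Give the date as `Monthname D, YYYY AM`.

The starting date is JDN 2335684; 2335684 + 109 = 2335793.
JDN 2335793 corresponds to Tobi 25, 1399 AM.

Tobi 25, 1399 AM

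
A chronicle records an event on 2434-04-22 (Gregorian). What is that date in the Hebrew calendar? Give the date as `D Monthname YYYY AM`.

Julian Day Number of the source date = 2610172.
Converting JDN 2610172 to the Hebrew calendar gives 12 Nisan 6194 AM.

12 Nisan 6194 AM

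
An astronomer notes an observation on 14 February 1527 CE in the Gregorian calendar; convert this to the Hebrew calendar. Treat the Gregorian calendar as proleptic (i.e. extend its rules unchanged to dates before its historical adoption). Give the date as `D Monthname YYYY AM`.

Julian Day Number of the source date = 2278829.
Converting JDN 2278829 to the Hebrew calendar gives 3 Adar 5287 AM.

3 Adar 5287 AM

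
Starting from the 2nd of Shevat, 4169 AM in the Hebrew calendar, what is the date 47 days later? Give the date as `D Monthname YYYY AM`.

19 Adar I 4169 AM

Counting 47 days forward from JDN 1870450 reaches JDN 1870497, which is 19 Adar I 4169 AM.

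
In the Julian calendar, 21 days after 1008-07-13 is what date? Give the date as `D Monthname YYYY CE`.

JDN of 1008-07-13 = 2089424.
2089424 + 21 = 2089445.
JDN 2089445 in the Julian calendar is 3 August 1008 CE.

3 August 1008 CE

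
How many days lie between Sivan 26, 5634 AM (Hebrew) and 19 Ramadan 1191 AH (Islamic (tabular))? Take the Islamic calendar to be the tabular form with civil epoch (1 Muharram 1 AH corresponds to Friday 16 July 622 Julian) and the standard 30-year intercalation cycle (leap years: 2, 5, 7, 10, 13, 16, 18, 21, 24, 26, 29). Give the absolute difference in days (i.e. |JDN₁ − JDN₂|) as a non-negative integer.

35296

JDN of the first date = 2405686.
JDN of the second date = 2370390.
|2370390 − 2405686| = 35296.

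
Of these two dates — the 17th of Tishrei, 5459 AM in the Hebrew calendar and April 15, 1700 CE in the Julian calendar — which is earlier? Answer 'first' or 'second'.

The two dates have Julian Day Numbers 2341507 and 2342088 respectively.
Since 2341507 < 2342088, the first date comes first.

first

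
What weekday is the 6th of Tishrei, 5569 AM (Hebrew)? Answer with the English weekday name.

Tuesday

Equivalently 27 September 1808 Gregorian, JDN 2381688.
Since JDN mod 7 = 1 (0 = Monday), the day is Tuesday.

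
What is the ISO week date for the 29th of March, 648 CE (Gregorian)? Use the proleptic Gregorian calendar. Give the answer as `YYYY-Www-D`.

0648-W13-3

The weekday is Wednesday (ISO weekday 3).
That Wednesday belongs to ISO week 13 of ISO year 648.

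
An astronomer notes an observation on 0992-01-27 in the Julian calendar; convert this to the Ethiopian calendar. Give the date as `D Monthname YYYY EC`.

The source date corresponds to 1 February 992 in the proleptic Gregorian calendar (JDN 2083412).
That day falls on 1 Yekatit 984 EC in the Ethiopian calendar.

1 Yekatit 984 EC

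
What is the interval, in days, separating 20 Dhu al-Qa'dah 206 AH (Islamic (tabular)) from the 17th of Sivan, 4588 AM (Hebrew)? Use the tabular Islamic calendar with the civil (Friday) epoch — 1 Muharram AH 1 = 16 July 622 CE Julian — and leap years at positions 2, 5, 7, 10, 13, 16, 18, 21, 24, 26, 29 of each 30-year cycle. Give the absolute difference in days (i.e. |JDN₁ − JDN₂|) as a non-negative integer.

2241

First date → JDN 2021399; second date → JDN 2023640.
The interval is |2021399 − 2023640| = 2241 days.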